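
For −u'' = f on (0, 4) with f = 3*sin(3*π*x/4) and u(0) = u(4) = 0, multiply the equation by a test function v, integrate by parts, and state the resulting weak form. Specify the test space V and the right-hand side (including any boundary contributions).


V = H^1_0(0, 4) (so v(0) = v(4) = 0); weak form: ∫_0^4 u'v' dx = ∫_0^4 (3*sin(3*π*x/4)) v dx for all v ∈ V.

Multiply both sides by a test function v and integrate from 0 to 4:
  ∫_0^4 −u''(x) v(x) dx = ∫_0^4 f(x) v(x) dx.
Integrate the LHS by parts once:
  ∫_0^4 −u'' v dx = −[u'(x) v(x)]_0^4 + ∫_0^4 u'(x) v'(x) dx.
Thus ∫_0^4 u'(x) v'(x) dx = ∫_0^4 f(x) v(x) dx + [u'(x) v(x)]_0^4.
Choose V so that boundary terms are either known or forced to vanish.
u is Dirichlet: u(0) = u(4) = 0. Let V = H^1_0(0, 4); then v(0) = v(4) = 0, and [u' v]_0^4 = 0.
Weak formulation: find u (satisfying any essential BC) such that ∫_0^4 u'(x) v'(x) dx = ∫_0^4 f v dx for all v ∈ V.
Substituting f(x) = 3*sin(3*π*x/4), the right-hand side is ∫_0^4 (3*sin(3*π*x/4)) v dx.


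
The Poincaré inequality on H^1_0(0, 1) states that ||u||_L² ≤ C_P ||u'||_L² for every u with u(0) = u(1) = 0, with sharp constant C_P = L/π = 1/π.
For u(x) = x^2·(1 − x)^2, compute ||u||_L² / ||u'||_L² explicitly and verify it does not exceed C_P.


||u||_L² / ||u'||_L² = sqrt(3)/6 < C_P = 1/π.

u(x) = x^2·(1 − x)^2, so u'(x) = 2*x*(x - 1)*(2*x - 1).
u(x) = x^2·(1 − x)^2 vanishes at x = 0 and x = 1, so u ∈ H^1_0(0, 1). Differentiate via the product rule and integrate the resulting polynomials term by term.
  ∫_0^1 u² dx = ∫_0^1 (x^8 - 4*x^7 + 6*x^6 - 4*x^5 + x^4) dx. Term by term:
    ∫_0^1 x^8 dx = 1/9;  ∫_0^1 -4*x^7 dx = -1/2;  ∫_0^1 6*x^6 dx = 6/7;
    ∫_0^1 -4*x^5 dx = -2/3;  ∫_0^1 x^4 dx = 1/5.
  Sum: 1/9 − 1/2 + 6/7 − 2/3 + 1/5 = 1/630.
  ∫_0^1 (u')² dx = ∫_0^1 (16*x^6 - 48*x^5 + 52*x^4 - 24*x^3 + 4*x^2) dx. Term by term:
    ∫_0^1 16*x^6 dx = 16/7;  ∫_0^1 -48*x^5 dx = -8;  ∫_0^1 52*x^4 dx = 52/5;
    ∫_0^1 -24*x^3 dx = -6;  ∫_0^1 4*x^2 dx = 4/3.
  Sum: 16/7 − 8 + 52/5 − 6 + 4/3 = 2/105.
∫_0^1 u² dx = 1/630, so ||u||_L² = sqrt(70)/210.
∫_0^1 (u')² dx = 2/105, so ||u'||_L² = sqrt(210)/105.
Ratio ||u||_L² / ||u'||_L² = sqrt(3)/6.
Sharp Poincaré constant on H^1_0(0, 1) is C_P = L/π = 1/π, achieved by sin(π·x).
A polynomial bump cannot attain the sharp Poincaré constant (only the first sine eigenfunction does), so the ratio is strictly less than C_P, consistent with ||u||_L² ≤ C_P ||u'||_L².


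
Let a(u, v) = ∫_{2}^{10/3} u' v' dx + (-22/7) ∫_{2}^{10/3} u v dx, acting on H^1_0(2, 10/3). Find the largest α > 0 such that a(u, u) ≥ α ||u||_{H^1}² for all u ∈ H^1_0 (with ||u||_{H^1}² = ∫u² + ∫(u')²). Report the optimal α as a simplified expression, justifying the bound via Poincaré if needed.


α = (-352 + 63*π^2)/(7*(16 + 9*π^2))

Coercivity of a(·,·) on H^1_0(2, 10/3) means a(u, u) ≥ α ||u||_{H^1}² for every u ∈ H^1_0.
The interval has length L = 4/3, and Poincaré/coercivity depend only on L. Here a(u, u) = ∫(u')² + (-22/7)·∫u².
Here c = -22/7 < 0 with |c| < (π/L)² = 9*π^2/16, so coercivity still holds. The condition a(u,u) ≥ α||u||_{H^1}² reads (1−α)∫(u')² ≥ (α−c)∫u². Any admissible α is ≤ 1 (rapidly oscillating u have ∫u²/∫(u')² → 0), and α = 1 would force 0 ≥ (1−c)∫u², impossible since c < 1; so 1−α > 0. By the sharp Poincaré inequality on H^1_0 of an interval of length L, ∫(u')² ≥ (π/L)²∫u² with equality for the first sine mode sin(π(x−x₀)/L) (x₀ the left endpoint), so the inequality holds for all u iff (1−α)(π/L)² ≥ α − c, i.e. α ≤ ((π/L)² + c)/((π/L)² + 1) = (1 + c(L/π)²)/(1 + (L/π)²). (Direct route, valid since c ≤ 0: Poincaré gives c∫u² ≥ c(L/π)²∫(u')², so a(u,u) ≥ (1 + c(L/π)²)∫(u')², while ||u||_{H^1}² ≤ (1 + (L/π)²)∫(u')²; dividing yields the same α.) With (π/L)² = 9*π^2/16 and c = -22/7, the largest admissible constant is α = ((π/L)² + c)/((π/L)² + 1).
Simplifying, α = (-352 + 63*π^2)/(7*(16 + 9*π^2)).


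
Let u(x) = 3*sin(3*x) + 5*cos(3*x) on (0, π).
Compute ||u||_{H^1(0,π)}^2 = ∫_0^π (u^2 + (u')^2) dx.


||u||_{H^1(0,π)}^2 = 170*π

u'(x) = -15*sin(3*x) + 9*cos(3*x).
Expand u² and (u')² and integrate term by term on (0, π), using: for integers n ≥ 1, ∫_0^π sin²(nx) dx = ∫_0^π cos²(nx) dx = π/2; for n ≠ n', ∫_0^π sin(nx)sin(n'x) dx = ∫_0^π cos(nx)cos(n'x) dx = 0; and by product-to-sum, ∫_0^π sin(nx)cos(n'x) dx = ½∫_0^π [sin((n+n')x) + sin((n−n')x)] dx, which is 0 when n+n' is even and 2n/(n²−n'²) when n+n' is odd (it need not vanish on (0, π)).
  u² squared terms: (3)²·∫sin(3x)² dx = 9·π/2 = 9*π/2;  (5)²·∫cos(3x)² dx = 25·π/2 = 25*π/2.
  u² cross terms: 2·(3)·(5)·∫sin(3x)·cos(3x) dx = 30·(0) = 0.
  So ∫_0^π u² dx = 9*π/2 + 25*π/2 + 0 = 17*π.
  (u')² squared terms: (-15)²·∫sin(3x)² dx = 225·π/2 = 225*π/2;  (9)²·∫cos(3x)² dx = 81·π/2 = 81*π/2.
  (u')² cross terms: 2·(-15)·(9)·∫sin(3x)·cos(3x) dx = -270·(0) = 0.
  So ∫_0^π (u')² dx = 225*π/2 + 81*π/2 + 0 = 153*π.
||u||_{H^1}^2 = (17*π) + (153*π) = 170*π.


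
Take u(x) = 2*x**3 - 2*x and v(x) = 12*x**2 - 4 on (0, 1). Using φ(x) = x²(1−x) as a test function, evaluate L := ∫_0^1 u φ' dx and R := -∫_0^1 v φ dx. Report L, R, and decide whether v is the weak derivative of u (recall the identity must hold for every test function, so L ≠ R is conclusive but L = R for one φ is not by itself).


LHS = -1/30, RHS = -1/15. No, v is not the weak derivative of u.

u(x) = 2*x**3 - 2*x, classical derivative u'(x) = 6*x**2 - 2.
φ(x) = x²(1−x), so φ'(x) = x*(2 - 3*x).
Note φ(0) = φ(1) = 0, so the boundary term u·φ vanishes.
LHS = ∫_0^1 u(x) φ'(x) dx = ∫_0^1 (-6*x^5 + 4*x^4 + 6*x^3 - 4*x^2) dx. Term by term:
  ∫_0^1 -6*x^5 dx = -1;  ∫_0^1 4*x^4 dx = 4/5;  ∫_0^1 6*x^3 dx = 3/2;
  ∫_0^1 -4*x^2 dx = -4/3.
Sum: -1 + 4/5 + 3/2 − 4/3 = -1/30.
So LHS = -1/30.
∫_0^1 v(x) φ(x) dx = ∫_0^1 (-12*x^5 + 12*x^4 + 4*x^3 - 4*x^2) dx. Term by term:
  ∫_0^1 -12*x^5 dx = -2;  ∫_0^1 12*x^4 dx = 12/5;  ∫_0^1 4*x^3 dx = 1;
  ∫_0^1 -4*x^2 dx = -4/3.
Sum: -2 + 12/5 + 1 − 4/3 = 1/15.
So RHS = -∫_0^1 v(x) φ(x) dx = -1/15.
LHS − RHS = 1/30 ≠ 0, so the identity fails.
(For a valid weak derivative the identity must hold for EVERY test function, in particular this one. The failure shows v is NOT the weak derivative of u.)
Correct weak derivative would be u'(x) = 6*x**2 - 2.


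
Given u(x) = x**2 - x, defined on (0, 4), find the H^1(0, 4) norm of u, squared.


||u||_{H^1}^2 = 2332/15

The H^1 norm (squared) on an interval (0, L) is
  ||u||_{H^1}^2 = ∫_0^L u(x)^2 dx + ∫_0^L u'(x)^2 dx.
Compute u'(x) = 2*x - 1.
Then u(x)^2 = x**4 - 2*x**3 + x**2 and u'(x)^2 = 4*x**2 - 4*x + 1.
Integrate each monomial from 0 to 4 using ∫_0^4 c·x^n dx = c·4^(n+1)/(n+1):
  ∫_0^4 u(x)^2 dx = ∫_0^4 (x^4 - 2*x^3 + x^2) dx. Term by term:
    ∫_0^4 x^4 dx = 1024/5;  ∫_0^4 -2*x^3 dx = -128;  ∫_0^4 x^2 dx = 64/3.
  Sum: 1024/5 − 128 + 64/3 = 1472/15.
  ∫_0^4 u'(x)^2 dx = ∫_0^4 (4*x^2 - 4*x + 1) dx. Term by term:
    ∫_0^4 4*x^2 dx = 256/3;  ∫_0^4 -4*x dx = -32;  ∫_0^4 1 dx = 4.
  Sum: 256/3 − 32 + 4 = 172/3.
Adding: ||u||_{H^1}^2 = 1472/15 + 172/3 = 2332/15.


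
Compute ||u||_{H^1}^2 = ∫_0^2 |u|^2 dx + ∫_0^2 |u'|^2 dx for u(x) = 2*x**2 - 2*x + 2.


||u||_{H^1}^2 = 544/15

The H^1 norm (squared) on an interval (0, L) is
  ||u||_{H^1}^2 = ∫_0^L u(x)^2 dx + ∫_0^L u'(x)^2 dx.
Compute u'(x) = 4*x - 2.
Then u(x)^2 = 4*x**4 - 8*x**3 + 12*x**2 - 8*x + 4 and u'(x)^2 = 16*x**2 - 16*x + 4.
Integrate each monomial from 0 to 2 using ∫_0^2 c·x^n dx = c·2^(n+1)/(n+1):
  ∫_0^2 u(x)^2 dx = ∫_0^2 (4*x^4 - 8*x^3 + 12*x^2 - 8*x + 4) dx. Term by term:
    ∫_0^2 4*x^4 dx = 128/5;  ∫_0^2 -8*x^3 dx = -32;  ∫_0^2 12*x^2 dx = 32;
    ∫_0^2 -8*x dx = -16;  ∫_0^2 4 dx = 8.
  Sum: 128/5 − 32 + 32 − 16 + 8 = 88/5.
  ∫_0^2 u'(x)^2 dx = ∫_0^2 (16*x^2 - 16*x + 4) dx. Term by term:
    ∫_0^2 16*x^2 dx = 128/3;  ∫_0^2 -16*x dx = -32;  ∫_0^2 4 dx = 8.
  Sum: 128/3 − 32 + 8 = 56/3.
Adding: ||u||_{H^1}^2 = 88/5 + 56/3 = 544/15.


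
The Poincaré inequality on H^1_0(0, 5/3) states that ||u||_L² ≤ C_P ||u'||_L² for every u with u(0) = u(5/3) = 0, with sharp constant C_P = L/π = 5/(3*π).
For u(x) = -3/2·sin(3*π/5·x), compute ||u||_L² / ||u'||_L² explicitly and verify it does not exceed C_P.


||u||_L² / ||u'||_L² = 5/(3*π) = C_P.

u(x) = -3/2·sin(3*π/5·x), so u'(x) = -9*π*cos(3*π*x/5)/10.
Writing u(x) = A·sin(kπx/L) with A = -3/2 and k = 1, use ∫_0^L sin²(kπx/L) dx = L/2 and ∫_0^L cos²(kπx/L) dx = L/2.
u² = 9/4·sin²(3*π/5·x) and (u')² = 81*π^2/100·cos²(3*π/5·x), and each of sin², cos² integrates to L/2 = 5/6 over (0, 5/3).
∫_0^5/3 u² dx = 15/8, so ||u||_L² = sqrt(30)/4.
∫_0^5/3 (u')² dx = 27*π^2/40, so ||u'||_L² = 3*sqrt(30)*π/20.
Ratio ||u||_L² / ||u'||_L² = 5/(3*π).
Sharp Poincaré constant on H^1_0(0, 5/3) is C_P = L/π = 5/(3*π), achieved by sin(3*π/5·x).
This is the k = 1 eigenfunction (up to amplitude), so the ratio equals the sharp Poincaré constant exactly.


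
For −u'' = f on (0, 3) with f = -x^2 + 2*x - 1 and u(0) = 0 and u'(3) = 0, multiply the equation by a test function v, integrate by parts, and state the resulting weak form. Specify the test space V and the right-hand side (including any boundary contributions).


V = {v ∈ H^1(0, 3) : v(0) = 0} (test functions vanish at x = 0 where u is specified); weak form: ∫_0^3 u'v' dx = ∫_0^3 (-x^2 + 2*x - 1) v dx for all v ∈ V.

Multiply both sides by a test function v and integrate from 0 to 3:
  ∫_0^3 −u''(x) v(x) dx = ∫_0^3 f(x) v(x) dx.
Integrate the LHS by parts once:
  ∫_0^3 −u'' v dx = −[u'(x) v(x)]_0^3 + ∫_0^3 u'(x) v'(x) dx.
Thus ∫_0^3 u'(x) v'(x) dx = ∫_0^3 f(x) v(x) dx + [u'(x) v(x)]_0^3.
Choose V so that boundary terms are either known or forced to vanish.
Mixed BC: u(0) = 0 (Dirichlet) and u'(3) = 0 (Neumann). Define V = {v ∈ H^1(0, 3) : v(0) = 0}. Then [u' v]_0^3 = u'(3)·v(3) − u'(0)·0 = 0.
Weak formulation: find u (satisfying any essential BC) such that ∫_0^3 u'(x) v'(x) dx = ∫_0^3 f v dx for all v ∈ V (Dirichlet at 0 absorbed into V; the Neumann datum at x = 3 is zero, so no boundary term remains).
Substituting f(x) = -x^2 + 2*x - 1, the right-hand side is ∫_0^3 (-x^2 + 2*x - 1) v dx.


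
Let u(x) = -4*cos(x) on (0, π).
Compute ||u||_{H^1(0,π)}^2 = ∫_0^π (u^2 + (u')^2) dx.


||u||_{H^1(0,π)}^2 = 16*π

u'(x) = 4*sin(x).
Expand u² and (u')² and integrate term by term on (0, π), using: for integers n ≥ 1, ∫_0^π sin²(nx) dx = ∫_0^π cos²(nx) dx = π/2; for n ≠ n', ∫_0^π sin(nx)sin(n'x) dx = ∫_0^π cos(nx)cos(n'x) dx = 0; and by product-to-sum, ∫_0^π sin(nx)cos(n'x) dx = ½∫_0^π [sin((n+n')x) + sin((n−n')x)] dx, which is 0 when n+n' is even and 2n/(n²−n'²) when n+n' is odd (it need not vanish on (0, π)).
  u² squared terms: (-4)²·∫cos(x)² dx = 16·π/2 = 8*π.
  So ∫_0^π u² dx = 8*π.
  (u')² squared terms: (4)²·∫sin(x)² dx = 16·π/2 = 8*π.
  So ∫_0^π (u')² dx = 8*π.
||u||_{H^1}^2 = (8*π) + (8*π) = 16*π.


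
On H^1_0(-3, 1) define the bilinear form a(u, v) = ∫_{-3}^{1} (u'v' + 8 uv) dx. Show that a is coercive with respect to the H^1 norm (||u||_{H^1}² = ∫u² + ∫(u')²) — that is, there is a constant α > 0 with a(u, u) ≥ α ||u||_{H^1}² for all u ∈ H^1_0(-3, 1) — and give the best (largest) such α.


α = 1

Coercivity of a(·,·) on H^1_0(-3, 1) means a(u, u) ≥ α ||u||_{H^1}² for every u ∈ H^1_0.
The interval has length L = 4, and Poincaré/coercivity depend only on L. Here a(u, u) = ∫(u')² + (8)·∫u².
Here c = 8 ≥ 1, so a(u,u) = ∫(u')² + c∫u² ≥ ∫(u')² + ∫u² = ||u||_{H^1}², i.e. α = 1 works. No larger α is possible: a(u,u) ≥ α||u||_{H^1}² means (1−α)∫(u')² ≥ (α−c)∫u², and for the modes u_n = sin(nπ(x−x₀)/L) (x₀ the left endpoint) one has ∫u_n²/∫(u_n')² = (L/(nπ))² → 0, so a(u_n,u_n)/||u_n||_{H^1}² → 1. Hence the optimal constant is α = 1.
Therefore α = 1.


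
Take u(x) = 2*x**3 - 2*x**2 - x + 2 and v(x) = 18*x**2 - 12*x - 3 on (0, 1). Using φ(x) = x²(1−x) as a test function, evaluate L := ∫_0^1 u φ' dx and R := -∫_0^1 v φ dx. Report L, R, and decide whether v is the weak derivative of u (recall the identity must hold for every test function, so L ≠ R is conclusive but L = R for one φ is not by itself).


LHS = 1/12, RHS = 1/4. No, v is not the weak derivative of u.

u(x) = 2*x**3 - 2*x**2 - x + 2, classical derivative u'(x) = 6*x**2 - 4*x - 1.
φ(x) = x²(1−x), so φ'(x) = x*(2 - 3*x).
Note φ(0) = φ(1) = 0, so the boundary term u·φ vanishes.
LHS = ∫_0^1 u(x) φ'(x) dx = ∫_0^1 (-6*x^5 + 10*x^4 - x^3 - 8*x^2 + 4*x) dx. Term by term:
  ∫_0^1 -6*x^5 dx = -1;  ∫_0^1 10*x^4 dx = 2;  ∫_0^1 -x^3 dx = -1/4;
  ∫_0^1 -8*x^2 dx = -8/3;  ∫_0^1 4*x dx = 2.
Sum: -1 + 2 − 1/4 − 8/3 + 2 = 1/12.
So LHS = 1/12.
∫_0^1 v(x) φ(x) dx = ∫_0^1 (-18*x^5 + 30*x^4 - 9*x^3 - 3*x^2) dx. Term by term:
  ∫_0^1 -18*x^5 dx = -3;  ∫_0^1 30*x^4 dx = 6;  ∫_0^1 -9*x^3 dx = -9/4;
  ∫_0^1 -3*x^2 dx = -1.
Sum: -3 + 6 − 9/4 − 1 = -1/4.
So RHS = -∫_0^1 v(x) φ(x) dx = 1/4.
LHS − RHS = -1/6 ≠ 0, so the identity fails.
(For a valid weak derivative the identity must hold for EVERY test function, in particular this one. The failure shows v is NOT the weak derivative of u.)
Correct weak derivative would be u'(x) = 6*x**2 - 4*x - 1.


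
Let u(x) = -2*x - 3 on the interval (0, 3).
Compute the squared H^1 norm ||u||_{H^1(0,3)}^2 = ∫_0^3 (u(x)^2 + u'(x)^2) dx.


||u||_{H^1}^2 = 129

The H^1 norm (squared) on an interval (0, L) is
  ||u||_{H^1}^2 = ∫_0^L u(x)^2 dx + ∫_0^L u'(x)^2 dx.
Compute u'(x) = -2.
Then u(x)^2 = 4*x**2 + 12*x + 9 and u'(x)^2 = 4.
Integrate each monomial from 0 to 3 using ∫_0^3 c·x^n dx = c·3^(n+1)/(n+1):
  ∫_0^3 u(x)^2 dx = ∫_0^3 (4*x^2 + 12*x + 9) dx. Term by term:
    ∫_0^3 4*x^2 dx = 36;  ∫_0^3 12*x dx = 54;  ∫_0^3 9 dx = 27.
  Sum: 36 + 54 + 27 = 117.
  ∫_0^3 u'(x)^2 dx = ∫_0^3 (4) dx. Term by term:
    ∫_0^3 4 dx = 12.
Adding: ||u||_{H^1}^2 = 117 + 12 = 129.


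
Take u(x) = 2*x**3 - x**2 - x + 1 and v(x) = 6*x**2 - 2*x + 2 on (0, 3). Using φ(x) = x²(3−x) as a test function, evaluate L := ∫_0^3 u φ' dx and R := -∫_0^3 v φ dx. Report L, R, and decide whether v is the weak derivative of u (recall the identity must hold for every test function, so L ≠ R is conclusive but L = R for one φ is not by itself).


LHS = -459/4, RHS = -135. No, v is not the weak derivative of u.

u(x) = 2*x**3 - x**2 - x + 1, classical derivative u'(x) = 6*x**2 - 2*x - 1.
φ(x) = x²(3−x), so φ'(x) = 3*x*(2 - x).
Note φ(0) = φ(3) = 0, so the boundary term u·φ vanishes.
LHS = ∫_0^3 u(x) φ'(x) dx = ∫_0^3 (-6*x^5 + 15*x^4 - 3*x^3 - 9*x^2 + 6*x) dx. Term by term:
  ∫_0^3 -6*x^5 dx = -729;  ∫_0^3 15*x^4 dx = 729;  ∫_0^3 -3*x^3 dx = -243/4;
  ∫_0^3 -9*x^2 dx = -81;  ∫_0^3 6*x dx = 27.
Sum: -729 + 729 − 243/4 − 81 + 27 = -459/4.
So LHS = -459/4.
∫_0^3 v(x) φ(x) dx = ∫_0^3 (-6*x^5 + 20*x^4 - 8*x^3 + 6*x^2) dx. Term by term:
  ∫_0^3 -6*x^5 dx = -729;  ∫_0^3 20*x^4 dx = 972;  ∫_0^3 -8*x^3 dx = -162;
  ∫_0^3 6*x^2 dx = 54.
Sum: -729 + 972 − 162 + 54 = 135.
So RHS = -∫_0^3 v(x) φ(x) dx = -135.
LHS − RHS = 81/4 ≠ 0, so the identity fails.
(For a valid weak derivative the identity must hold for EVERY test function, in particular this one. The failure shows v is NOT the weak derivative of u.)
Correct weak derivative would be u'(x) = 6*x**2 - 2*x - 1.


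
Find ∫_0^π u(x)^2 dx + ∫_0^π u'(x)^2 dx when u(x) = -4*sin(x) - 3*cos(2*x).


||u||_{H^1(0,π)}^2 = -80 + 77*π/2

u'(x) = 6*sin(2*x) - 4*cos(x).
Expand u² and (u')² and integrate term by term on (0, π), using: for integers n ≥ 1, ∫_0^π sin²(nx) dx = ∫_0^π cos²(nx) dx = π/2; for n ≠ n', ∫_0^π sin(nx)sin(n'x) dx = ∫_0^π cos(nx)cos(n'x) dx = 0; and by product-to-sum, ∫_0^π sin(nx)cos(n'x) dx = ½∫_0^π [sin((n+n')x) + sin((n−n')x)] dx, which is 0 when n+n' is even and 2n/(n²−n'²) when n+n' is odd (it need not vanish on (0, π)).
  u² squared terms: (-4)²·∫sin(x)² dx = 16·π/2 = 8*π;  (-3)²·∫cos(2x)² dx = 9·π/2 = 9*π/2.
  u² cross terms: 2·(-4)·(-3)·∫sin(x)·cos(2x) dx = 24·(-2/3) = -16.
  So ∫_0^π u² dx = 8*π + 9*π/2 − 16 = -16 + 25*π/2.
  (u')² squared terms: (-4)²·∫cos(x)² dx = 16·π/2 = 8*π;  (6)²·∫sin(2x)² dx = 36·π/2 = 18*π.
  (u')² cross terms: 2·(-4)·(6)·∫cos(x)·sin(2x) dx = -48·(4/3) = -64.
  So ∫_0^π (u')² dx = 8*π + 18*π − 64 = -64 + 26*π.
||u||_{H^1}^2 = (-16 + 25*π/2) + (-64 + 26*π) = -80 + 77*π/2.


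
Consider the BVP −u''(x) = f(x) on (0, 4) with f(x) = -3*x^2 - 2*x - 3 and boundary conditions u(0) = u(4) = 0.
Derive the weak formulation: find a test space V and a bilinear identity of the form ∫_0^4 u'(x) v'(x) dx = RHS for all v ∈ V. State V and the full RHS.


V = H^1_0(0, 4) (so v(0) = v(4) = 0); weak form: ∫_0^4 u'v' dx = ∫_0^4 (-3*x^2 - 2*x - 3) v dx for all v ∈ V.

Multiply both sides by a test function v and integrate from 0 to 4:
  ∫_0^4 −u''(x) v(x) dx = ∫_0^4 f(x) v(x) dx.
Integrate the LHS by parts once:
  ∫_0^4 −u'' v dx = −[u'(x) v(x)]_0^4 + ∫_0^4 u'(x) v'(x) dx.
Thus ∫_0^4 u'(x) v'(x) dx = ∫_0^4 f(x) v(x) dx + [u'(x) v(x)]_0^4.
Choose V so that boundary terms are either known or forced to vanish.
u is Dirichlet: u(0) = u(4) = 0. Let V = H^1_0(0, 4); then v(0) = v(4) = 0, and [u' v]_0^4 = 0.
Weak formulation: find u (satisfying any essential BC) such that ∫_0^4 u'(x) v'(x) dx = ∫_0^4 f v dx for all v ∈ V.
Substituting f(x) = -3*x^2 - 2*x - 3, the right-hand side is ∫_0^4 (-3*x^2 - 2*x - 3) v dx.


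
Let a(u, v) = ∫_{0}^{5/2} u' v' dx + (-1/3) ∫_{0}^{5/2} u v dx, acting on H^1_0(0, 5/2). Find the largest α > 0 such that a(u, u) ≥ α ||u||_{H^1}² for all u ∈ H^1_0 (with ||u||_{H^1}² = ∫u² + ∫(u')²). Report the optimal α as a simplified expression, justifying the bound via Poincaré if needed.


α = (-25 + 12*π^2)/(3*(25 + 4*π^2))

Coercivity of a(·,·) on H^1_0(0, 5/2) means a(u, u) ≥ α ||u||_{H^1}² for every u ∈ H^1_0.
The interval has length L = 5/2, and Poincaré/coercivity depend only on L. Here a(u, u) = ∫(u')² + (-1/3)·∫u².
Here c = -1/3 < 0 with |c| < (π/L)² = 4*π^2/25, so coercivity still holds. The condition a(u,u) ≥ α||u||_{H^1}² reads (1−α)∫(u')² ≥ (α−c)∫u². Any admissible α is ≤ 1 (rapidly oscillating u have ∫u²/∫(u')² → 0), and α = 1 would force 0 ≥ (1−c)∫u², impossible since c < 1; so 1−α > 0. By the sharp Poincaré inequality on H^1_0 of an interval of length L, ∫(u')² ≥ (π/L)²∫u² with equality for the first sine mode sin(π(x−x₀)/L) (x₀ the left endpoint), so the inequality holds for all u iff (1−α)(π/L)² ≥ α − c, i.e. α ≤ ((π/L)² + c)/((π/L)² + 1) = (1 + c(L/π)²)/(1 + (L/π)²). (Direct route, valid since c ≤ 0: Poincaré gives c∫u² ≥ c(L/π)²∫(u')², so a(u,u) ≥ (1 + c(L/π)²)∫(u')², while ||u||_{H^1}² ≤ (1 + (L/π)²)∫(u')²; dividing yields the same α.) With (π/L)² = 4*π^2/25 and c = -1/3, the largest admissible constant is α = ((π/L)² + c)/((π/L)² + 1).
Simplifying, α = (-25 + 12*π^2)/(3*(25 + 4*π^2)).


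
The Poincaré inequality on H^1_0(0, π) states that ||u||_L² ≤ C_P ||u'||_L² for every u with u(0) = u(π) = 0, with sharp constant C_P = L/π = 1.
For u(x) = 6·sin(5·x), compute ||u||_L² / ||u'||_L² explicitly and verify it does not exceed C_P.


||u||_L² / ||u'||_L² = 1/5 < C_P = 1.

u(x) = 6·sin(5·x), so u'(x) = 30*cos(5*x).
Writing u(x) = A·sin(kπx/L) with A = 6 and k = 5, use ∫_0^L sin²(kπx/L) dx = L/2 and ∫_0^L cos²(kπx/L) dx = L/2.
u² = 36·sin²(5·x) and (u')² = 900·cos²(5·x), and each of sin², cos² integrates to L/2 = π/2 over (0, π).
∫_0^π u² dx = 18*π, so ||u||_L² = 3*sqrt(2)*sqrt(π).
∫_0^π (u')² dx = 450*π, so ||u'||_L² = 15*sqrt(2)*sqrt(π).
Ratio ||u||_L² / ||u'||_L² = 1/5.
Sharp Poincaré constant on H^1_0(0, π) is C_P = L/π = 1, achieved by sin(x).
This is the k = 5 harmonic; the ratio L/(kπ) is strictly less than C_P = L/π, consistent with the sharp inequality ||u||_L² ≤ C_P ||u'||_L².


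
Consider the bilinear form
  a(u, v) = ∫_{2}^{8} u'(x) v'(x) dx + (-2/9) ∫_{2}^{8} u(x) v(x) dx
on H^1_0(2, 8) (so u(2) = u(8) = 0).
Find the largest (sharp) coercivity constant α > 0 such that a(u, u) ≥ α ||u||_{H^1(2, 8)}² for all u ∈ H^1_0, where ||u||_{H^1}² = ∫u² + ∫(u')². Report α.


α = (-8 + π^2)/(π^2 + 36)

Coercivity of a(·,·) on H^1_0(2, 8) means a(u, u) ≥ α ||u||_{H^1}² for every u ∈ H^1_0.
The interval has length L = 6, and Poincaré/coercivity depend only on L. Here a(u, u) = ∫(u')² + (-2/9)·∫u².
Here c = -2/9 < 0 with |c| < (π/L)² = π^2/36, so coercivity still holds. The condition a(u,u) ≥ α||u||_{H^1}² reads (1−α)∫(u')² ≥ (α−c)∫u². Any admissible α is ≤ 1 (rapidly oscillating u have ∫u²/∫(u')² → 0), and α = 1 would force 0 ≥ (1−c)∫u², impossible since c < 1; so 1−α > 0. By the sharp Poincaré inequality on H^1_0 of an interval of length L, ∫(u')² ≥ (π/L)²∫u² with equality for the first sine mode sin(π(x−x₀)/L) (x₀ the left endpoint), so the inequality holds for all u iff (1−α)(π/L)² ≥ α − c, i.e. α ≤ ((π/L)² + c)/((π/L)² + 1) = (1 + c(L/π)²)/(1 + (L/π)²). (Direct route, valid since c ≤ 0: Poincaré gives c∫u² ≥ c(L/π)²∫(u')², so a(u,u) ≥ (1 + c(L/π)²)∫(u')², while ||u||_{H^1}² ≤ (1 + (L/π)²)∫(u')²; dividing yields the same α.) With (π/L)² = π^2/36 and c = -2/9, the largest admissible constant is α = ((π/L)² + c)/((π/L)² + 1).
Simplifying, α = (-8 + π^2)/(π^2 + 36).


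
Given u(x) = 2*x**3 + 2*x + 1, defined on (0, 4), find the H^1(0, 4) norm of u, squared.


||u||_{H^1}^2 = 2024276/105

The H^1 norm (squared) on an interval (0, L) is
  ||u||_{H^1}^2 = ∫_0^L u(x)^2 dx + ∫_0^L u'(x)^2 dx.
Compute u'(x) = 6*x**2 + 2.
Then u(x)^2 = 4*x**6 + 8*x**4 + 4*x**3 + 4*x**2 + 4*x + 1 and u'(x)^2 = 36*x**4 + 24*x**2 + 4.
Integrate each monomial from 0 to 4 using ∫_0^4 c·x^n dx = c·4^(n+1)/(n+1):
  ∫_0^4 u(x)^2 dx = ∫_0^4 (4*x^6 + 8*x^4 + 4*x^3 + 4*x^2 + 4*x + 1) dx. Term by term:
    ∫_0^4 4*x^6 dx = 65536/7;  ∫_0^4 8*x^4 dx = 8192/5;  ∫_0^4 4*x^3 dx = 256;
    ∫_0^4 4*x^2 dx = 256/3;  ∫_0^4 4*x dx = 32;  ∫_0^4 1 dx = 4.
  Sum: 65536/7 + 8192/5 + 256 + 256/3 + 32 + 4 = 1194692/105.
  ∫_0^4 u'(x)^2 dx = ∫_0^4 (36*x^4 + 24*x^2 + 4) dx. Term by term:
    ∫_0^4 36*x^4 dx = 36864/5;  ∫_0^4 24*x^2 dx = 512;  ∫_0^4 4 dx = 16.
  Sum: 36864/5 + 512 + 16 = 39504/5.
Adding: ||u||_{H^1}^2 = 1194692/105 + 39504/5 = 2024276/105.


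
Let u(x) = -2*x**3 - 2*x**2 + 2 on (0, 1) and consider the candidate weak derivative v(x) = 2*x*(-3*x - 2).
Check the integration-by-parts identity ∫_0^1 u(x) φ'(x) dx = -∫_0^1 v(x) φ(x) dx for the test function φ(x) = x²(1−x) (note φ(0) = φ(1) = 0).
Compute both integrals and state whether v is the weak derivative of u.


LHS = 2/5, RHS = 2/5. Yes, v = u' weakly.

u(x) = -2*x**3 - 2*x**2 + 2, classical derivative u'(x) = -6*x**2 - 4*x.
φ(x) = x²(1−x), so φ'(x) = x*(2 - 3*x).
Note φ(0) = φ(1) = 0, so the boundary term u·φ vanishes.
LHS = ∫_0^1 u(x) φ'(x) dx = ∫_0^1 (6*x^5 + 2*x^4 - 4*x^3 - 6*x^2 + 4*x) dx. Term by term:
  ∫_0^1 6*x^5 dx = 1;  ∫_0^1 2*x^4 dx = 2/5;  ∫_0^1 -4*x^3 dx = -1;
  ∫_0^1 -6*x^2 dx = -2;  ∫_0^1 4*x dx = 2.
Sum: 1 + 2/5 − 1 − 2 + 2 = 2/5.
So LHS = 2/5.
∫_0^1 v(x) φ(x) dx = ∫_0^1 (6*x^5 - 2*x^4 - 4*x^3) dx. Term by term:
  ∫_0^1 6*x^5 dx = 1;  ∫_0^1 -2*x^4 dx = -2/5;  ∫_0^1 -4*x^3 dx = -1.
Sum: 1 − 2/5 − 1 = -2/5.
So RHS = -∫_0^1 v(x) φ(x) dx = 2/5.
LHS = RHS, so the identity holds for this test φ.
Moreover u is smooth here and v(x) = u'(x) = -6*x**2 - 4*x pointwise, so the identity holds for every test function. Hence v is the weak derivative of u.


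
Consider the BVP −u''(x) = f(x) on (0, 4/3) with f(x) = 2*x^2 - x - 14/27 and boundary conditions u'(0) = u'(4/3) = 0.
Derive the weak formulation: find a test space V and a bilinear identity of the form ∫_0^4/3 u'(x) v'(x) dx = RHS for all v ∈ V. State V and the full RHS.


V = H^1(0, 4/3) (no boundary constraint on v; u is determined up to an additive constant); weak form: ∫_0^4/3 u'v' dx = ∫_0^4/3 (2*x^2 - x - 14/27) v dx for all v ∈ V.

Multiply both sides by a test function v and integrate from 0 to 4/3:
  ∫_0^4/3 −u''(x) v(x) dx = ∫_0^4/3 f(x) v(x) dx.
Integrate the LHS by parts once:
  ∫_0^4/3 −u'' v dx = −[u'(x) v(x)]_0^4/3 + ∫_0^4/3 u'(x) v'(x) dx.
Thus ∫_0^4/3 u'(x) v'(x) dx = ∫_0^4/3 f(x) v(x) dx + [u'(x) v(x)]_0^4/3.
Choose V so that boundary terms are either known or forced to vanish.
u has homogeneous Neumann: u'(0) = u'(4/3) = 0. So [u' v]_0^4/3 = 0·v(4/3) − 0·v(0) = 0 for any v; take V = H^1(0, 4/3).
Weak formulation: find u (satisfying any essential BC) such that ∫_0^4/3 u'(x) v'(x) dx = ∫_0^4/3 f v dx for all v ∈ V (homogeneous Neumann, so boundary terms vanish).
Substituting f(x) = 2*x^2 - x - 14/27, the right-hand side is ∫_0^4/3 (2*x^2 - x - 14/27) v dx.
Compatibility check (pure Neumann): taking v ≡ 1 ∈ V gives 0 = ∫_0^4/3 f dx + (0) − (0), i.e. ∫_0^4/3 f dx must equal u'(0) − u'(4/3) = 0. Indeed ∫_0^4/3 (2*x^2 - x - 14/27) dx = 0, so the data are compatible. The solution is then unique only up to an additive constant (fix it e.g. by requiring ∫_0^4/3 u dx = 0).


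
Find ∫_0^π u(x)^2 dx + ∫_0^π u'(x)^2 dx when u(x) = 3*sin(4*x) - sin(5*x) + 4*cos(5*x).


||u||_{H^1(0,π)}^2 = -1664/3 + 595*π/2

u'(x) = -20*sin(5*x) + 12*cos(4*x) - 5*cos(5*x).
Expand u² and (u')² and integrate term by term on (0, π), using: for integers n ≥ 1, ∫_0^π sin²(nx) dx = ∫_0^π cos²(nx) dx = π/2; for n ≠ n', ∫_0^π sin(nx)sin(n'x) dx = ∫_0^π cos(nx)cos(n'x) dx = 0; and by product-to-sum, ∫_0^π sin(nx)cos(n'x) dx = ½∫_0^π [sin((n+n')x) + sin((n−n')x)] dx, which is 0 when n+n' is even and 2n/(n²−n'²) when n+n' is odd (it need not vanish on (0, π)).
  u² squared terms: (-1)²·∫sin(5x)² dx = 1·π/2 = π/2;  (3)²·∫sin(4x)² dx = 9·π/2 = 9*π/2;  (4)²·∫cos(5x)² dx = 16·π/2 = 8*π.
  u² cross terms: 2·(-1)·(3)·∫sin(5x)·sin(4x) dx = -6·(0) = 0;  2·(-1)·(4)·∫sin(5x)·cos(5x) dx = -8·(0) = 0;  2·(3)·(4)·∫sin(4x)·cos(5x) dx = 24·(-8/9) = -64/3.
  So ∫_0^π u² dx = π/2 + 9*π/2 + 8*π + 0 + 0 − 64/3 = -64/3 + 13*π.
  (u')² squared terms: (-20)²·∫sin(5x)² dx = 400·π/2 = 200*π;  (-5)²·∫cos(5x)² dx = 25·π/2 = 25*π/2;  (12)²·∫cos(4x)² dx = 144·π/2 = 72*π.
  (u')² cross terms: 2·(-20)·(-5)·∫sin(5x)·cos(5x) dx = 200·(0) = 0;  2·(-20)·(12)·∫sin(5x)·cos(4x) dx = -480·(10/9) = -1600/3;  2·(-5)·(12)·∫cos(5x)·cos(4x) dx = -120·(0) = 0.
  So ∫_0^π (u')² dx = 200*π + 25*π/2 + 72*π + 0 − 1600/3 + 0 = -1600/3 + 569*π/2.
||u||_{H^1}^2 = (-64/3 + 13*π) + (-1600/3 + 569*π/2) = -1664/3 + 595*π/2.


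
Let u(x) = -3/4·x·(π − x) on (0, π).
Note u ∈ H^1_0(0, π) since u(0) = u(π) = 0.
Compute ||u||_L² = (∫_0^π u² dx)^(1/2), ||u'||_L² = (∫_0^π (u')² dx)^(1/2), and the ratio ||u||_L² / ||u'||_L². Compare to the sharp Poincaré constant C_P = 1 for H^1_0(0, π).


||u||_L² / ||u'||_L² = sqrt(10)*π/10 < C_P = 1.

u(x) = -3/4·x·(π − x), so u'(x) = 3*x/2 - 3*π/4.
u(x) = -3/4·x·(π − x) vanishes at x = 0 and x = π, so u ∈ H^1_0(0, π). Differentiate via the product rule and integrate the resulting polynomials term by term.
  ∫_0^π u² dx = ∫_0^π (9*x^4/16 - 9*π*x^3/8 + 9*π^2*x^2/16) dx. Term by term:
    ∫_0^π 9*x^4/16 dx = 9*π^5/80;  ∫_0^π -9*π*x^3/8 dx = -9*π^5/32;  ∫_0^π 9*π^2*x^2/16 dx = 3*π^5/16.
  Sum: 9*π^5/80 − 9*π^5/32 + 3*π^5/16 = 3*π^5/160.
  ∫_0^π (u')² dx = ∫_0^π (9*x^2/4 - 9*π*x/4 + 9*π^2/16) dx. Term by term:
    ∫_0^π 9*x^2/4 dx = 3*π^3/4;  ∫_0^π -9*π*x/4 dx = -9*π^3/8;  ∫_0^π 9*π^2/16 dx = 9*π^3/16.
  Sum: 3*π^3/4 − 9*π^3/8 + 9*π^3/16 = 3*π^3/16.
∫_0^π u² dx = 3*π^5/160, so ||u||_L² = sqrt(30)*π^(5/2)/40.
∫_0^π (u')² dx = 3*π^3/16, so ||u'||_L² = sqrt(3)*π^(3/2)/4.
Ratio ||u||_L² / ||u'||_L² = sqrt(10)*π/10.
Sharp Poincaré constant on H^1_0(0, π) is C_P = L/π = 1, achieved by sin(x).
A polynomial bump cannot attain the sharp Poincaré constant (only the first sine eigenfunction does), so the ratio is strictly less than C_P, consistent with ||u||_L² ≤ C_P ||u'||_L².


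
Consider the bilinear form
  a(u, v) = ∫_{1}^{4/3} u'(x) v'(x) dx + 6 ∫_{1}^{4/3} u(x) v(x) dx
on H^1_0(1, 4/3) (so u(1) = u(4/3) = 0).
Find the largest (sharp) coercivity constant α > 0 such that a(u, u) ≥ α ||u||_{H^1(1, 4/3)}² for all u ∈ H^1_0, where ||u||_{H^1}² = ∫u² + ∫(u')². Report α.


α = 1

Coercivity of a(·,·) on H^1_0(1, 4/3) means a(u, u) ≥ α ||u||_{H^1}² for every u ∈ H^1_0.
The interval has length L = 1/3, and Poincaré/coercivity depend only on L. Here a(u, u) = ∫(u')² + (6)·∫u².
Here c = 6 ≥ 1, so a(u,u) = ∫(u')² + c∫u² ≥ ∫(u')² + ∫u² = ||u||_{H^1}², i.e. α = 1 works. No larger α is possible: a(u,u) ≥ α||u||_{H^1}² means (1−α)∫(u')² ≥ (α−c)∫u², and for the modes u_n = sin(nπ(x−x₀)/L) (x₀ the left endpoint) one has ∫u_n²/∫(u_n')² = (L/(nπ))² → 0, so a(u_n,u_n)/||u_n||_{H^1}² → 1. Hence the optimal constant is α = 1.
Therefore α = 1.


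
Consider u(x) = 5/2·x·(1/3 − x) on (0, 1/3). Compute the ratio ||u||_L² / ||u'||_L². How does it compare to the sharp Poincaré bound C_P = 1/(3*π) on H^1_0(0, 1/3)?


||u||_L² / ||u'||_L² = sqrt(10)/30 < C_P = 1/(3*π).

u(x) = 5/2·x·(1/3 − x), so u'(x) = 5/6 - 5*x.
u(x) = 5/2·x·(1/3 − x) vanishes at x = 0 and x = 1/3, so u ∈ H^1_0(0, 1/3). Differentiate via the product rule and integrate the resulting polynomials term by term.
  ∫_0^1/3 u² dx = ∫_0^1/3 (25*x^4/4 - 25*x^3/6 + 25*x^2/36) dx. Term by term:
    ∫_0^1/3 25*x^4/4 dx = 5/972;  ∫_0^1/3 -25*x^3/6 dx = -25/1944;  ∫_0^1/3 25*x^2/36 dx = 25/2916.
  Sum: 5/972 − 25/1944 + 25/2916 = 5/5832.
  ∫_0^1/3 (u')² dx = ∫_0^1/3 (25*x^2 - 25*x/3 + 25/36) dx. Term by term:
    ∫_0^1/3 25*x^2 dx = 25/81;  ∫_0^1/3 -25*x/3 dx = -25/54;  ∫_0^1/3 25/36 dx = 25/108.
  Sum: 25/81 − 25/54 + 25/108 = 25/324.
∫_0^1/3 u² dx = 5/5832, so ||u||_L² = sqrt(10)/108.
∫_0^1/3 (u')² dx = 25/324, so ||u'||_L² = 5/18.
Ratio ||u||_L² / ||u'||_L² = sqrt(10)/30.
Sharp Poincaré constant on H^1_0(0, 1/3) is C_P = L/π = 1/(3*π), achieved by sin(3*π·x).
A polynomial bump cannot attain the sharp Poincaré constant (only the first sine eigenfunction does), so the ratio is strictly less than C_P, consistent with ||u||_L² ≤ C_P ||u'||_L².


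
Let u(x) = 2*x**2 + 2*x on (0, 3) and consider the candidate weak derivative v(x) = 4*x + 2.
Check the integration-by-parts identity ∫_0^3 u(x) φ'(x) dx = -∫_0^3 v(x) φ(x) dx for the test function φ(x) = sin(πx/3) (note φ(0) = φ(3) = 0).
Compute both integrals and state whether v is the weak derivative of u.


LHS = -48/π, RHS = -48/π. Yes, v = u' weakly.

u(x) = 2*x**2 + 2*x, classical derivative u'(x) = 4*x + 2.
φ(x) = sin(πx/3), so φ'(x) = π*cos(π*x/3)/3.
Note φ(0) = φ(3) = 0, so the boundary term u·φ vanishes.
LHS = ∫_0^3 u(x) φ'(x) dx = ∫_0^3 (2*π*x^2*cos(π*x/3)/3 + 2*π*x*cos(π*x/3)/3) dx. Term by term:
  ∫_0^3 2*π*x*cos(π*x/3)/3 dx = -12/π;  ∫_0^3 2*π*x^2*cos(π*x/3)/3 dx = -36/π.
Sum: -12/π − 36/π = -48/π.
So LHS = -48/π.
∫_0^3 v(x) φ(x) dx = ∫_0^3 (4*x*sin(π*x/3) + 2*sin(π*x/3)) dx. Term by term:
  ∫_0^3 2*sin(π*x/3) dx = 12/π;  ∫_0^3 4*x*sin(π*x/3) dx = 36/π.
Sum: 12/π + 36/π = 48/π.
So RHS = -∫_0^3 v(x) φ(x) dx = -48/π.
LHS = RHS, so the identity holds for this test φ.
Moreover u is smooth here and v(x) = u'(x) = 4*x + 2 pointwise, so the identity holds for every test function. Hence v is the weak derivative of u.


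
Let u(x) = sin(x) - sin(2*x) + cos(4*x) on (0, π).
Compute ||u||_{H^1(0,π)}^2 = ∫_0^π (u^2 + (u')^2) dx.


||u||_{H^1(0,π)}^2 = -68/15 + 12*π

u'(x) = -4*sin(4*x) + cos(x) - 2*cos(2*x).
Expand u² and (u')² and integrate term by term on (0, π), using: for integers n ≥ 1, ∫_0^π sin²(nx) dx = ∫_0^π cos²(nx) dx = π/2; for n ≠ n', ∫_0^π sin(nx)sin(n'x) dx = ∫_0^π cos(nx)cos(n'x) dx = 0; and by product-to-sum, ∫_0^π sin(nx)cos(n'x) dx = ½∫_0^π [sin((n+n')x) + sin((n−n')x)] dx, which is 0 when n+n' is even and 2n/(n²−n'²) when n+n' is odd (it need not vanish on (0, π)).
  u² squared terms: (-1)²·∫sin(2x)² dx = 1·π/2 = π/2;  (1)²·∫cos(4x)² dx = 1·π/2 = π/2;  (1)²·∫sin(x)² dx = 1·π/2 = π/2.
  u² cross terms: 2·(-1)·(1)·∫sin(2x)·cos(4x) dx = -2·(0) = 0;  2·(-1)·(1)·∫sin(2x)·sin(x) dx = -2·(0) = 0;  2·(1)·(1)·∫cos(4x)·sin(x) dx = 2·(-2/15) = -4/15.
  So ∫_0^π u² dx = π/2 + π/2 + π/2 + 0 + 0 − 4/15 = -4/15 + 3*π/2.
  (u')² squared terms: (-4)²·∫sin(4x)² dx = 16·π/2 = 8*π;  (-2)²·∫cos(2x)² dx = 4·π/2 = 2*π;  (1)²·∫cos(x)² dx = 1·π/2 = π/2.
  (u')² cross terms: 2·(-4)·(-2)·∫sin(4x)·cos(2x) dx = 16·(0) = 0;  2·(-4)·(1)·∫sin(4x)·cos(x) dx = -8·(8/15) = -64/15;  2·(-2)·(1)·∫cos(2x)·cos(x) dx = -4·(0) = 0.
  So ∫_0^π (u')² dx = 8*π + 2*π + π/2 + 0 − 64/15 + 0 = -64/15 + 21*π/2.
||u||_{H^1}^2 = (-4/15 + 3*π/2) + (-64/15 + 21*π/2) = -68/15 + 12*π.


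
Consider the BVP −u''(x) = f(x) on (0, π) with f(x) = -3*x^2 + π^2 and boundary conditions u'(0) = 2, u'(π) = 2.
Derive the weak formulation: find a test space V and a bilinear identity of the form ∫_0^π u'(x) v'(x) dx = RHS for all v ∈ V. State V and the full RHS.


V = H^1(0, π) (v unrestricted at boundary; u is determined up to an additive constant); weak form: ∫_0^π u'v' dx = ∫_0^π (-3*x^2 + π^2) v dx + 2·v(π) − 2·v(0) for all v ∈ V.

Multiply both sides by a test function v and integrate from 0 to π:
  ∫_0^π −u''(x) v(x) dx = ∫_0^π f(x) v(x) dx.
Integrate the LHS by parts once:
  ∫_0^π −u'' v dx = −[u'(x) v(x)]_0^π + ∫_0^π u'(x) v'(x) dx.
Thus ∫_0^π u'(x) v'(x) dx = ∫_0^π f(x) v(x) dx + [u'(x) v(x)]_0^π.
Choose V so that boundary terms are either known or forced to vanish.
u has inhomogeneous Neumann u'(0) = 2, u'(π) = 2. [u' v]_0^π = (2)·v(π) − (2)·v(0) = 2·v(π) − 2·v(0). Take V = H^1(0, π); boundary term becomes part of RHS.
Weak formulation: find u (satisfying any essential BC) such that ∫_0^π u'(x) v'(x) dx = ∫_0^π f v dx + 2·v(π) − 2·v(0) for all v ∈ V (Neumann data are natural BCs: they enter the RHS as boundary terms).
Substituting f(x) = -3*x^2 + π^2, the right-hand side is ∫_0^π (-3*x^2 + π^2) v dx + 2·v(π) − 2·v(0).
Compatibility check (pure Neumann): taking v ≡ 1 ∈ V gives 0 = ∫_0^π f dx + (2) − (2), i.e. ∫_0^π f dx must equal u'(0) − u'(π) = 0. Indeed ∫_0^π (-3*x^2 + π^2) dx = 0, so the data are compatible. The solution is then unique only up to an additive constant (fix it e.g. by requiring ∫_0^π u dx = 0).


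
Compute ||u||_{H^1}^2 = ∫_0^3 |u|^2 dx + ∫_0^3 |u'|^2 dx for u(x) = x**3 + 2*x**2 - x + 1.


||u||_{H^1}^2 = 131217/70

The H^1 norm (squared) on an interval (0, L) is
  ||u||_{H^1}^2 = ∫_0^L u(x)^2 dx + ∫_0^L u'(x)^2 dx.
Compute u'(x) = 3*x**2 + 4*x - 1.
Then u(x)^2 = x**6 + 4*x**5 + 2*x**4 - 2*x**3 + 5*x**2 - 2*x + 1 and u'(x)^2 = 9*x**4 + 24*x**3 + 10*x**2 - 8*x + 1.
Integrate each monomial from 0 to 3 using ∫_0^3 c·x^n dx = c·3^(n+1)/(n+1):
  ∫_0^3 u(x)^2 dx = ∫_0^3 (x^6 + 4*x^5 + 2*x^4 - 2*x^3 + 5*x^2 - 2*x + 1) dx. Term by term:
    ∫_0^3 x^6 dx = 2187/7;  ∫_0^3 4*x^5 dx = 486;  ∫_0^3 2*x^4 dx = 486/5;
    ∫_0^3 -2*x^3 dx = -81/2;  ∫_0^3 5*x^2 dx = 45;  ∫_0^3 -2*x dx = -9;
    ∫_0^3 1 dx = 3.
  Sum: 2187/7 + 486 + 486/5 − 81/2 + 45 − 9 + 3 = 62589/70.
  ∫_0^3 u'(x)^2 dx = ∫_0^3 (9*x^4 + 24*x^3 + 10*x^2 - 8*x + 1) dx. Term by term:
    ∫_0^3 9*x^4 dx = 2187/5;  ∫_0^3 24*x^3 dx = 486;  ∫_0^3 10*x^2 dx = 90;
    ∫_0^3 -8*x dx = -36;  ∫_0^3 1 dx = 3.
  Sum: 2187/5 + 486 + 90 − 36 + 3 = 4902/5.
Adding: ||u||_{H^1}^2 = 62589/70 + 4902/5 = 131217/70.


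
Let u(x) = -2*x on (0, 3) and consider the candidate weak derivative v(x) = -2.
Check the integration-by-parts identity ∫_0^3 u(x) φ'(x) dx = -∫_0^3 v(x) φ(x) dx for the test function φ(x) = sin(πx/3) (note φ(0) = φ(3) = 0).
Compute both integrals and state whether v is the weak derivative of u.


LHS = 12/π, RHS = 12/π. Yes, v = u' weakly.

u(x) = -2*x, classical derivative u'(x) = -2.
φ(x) = sin(πx/3), so φ'(x) = π*cos(π*x/3)/3.
Note φ(0) = φ(3) = 0, so the boundary term u·φ vanishes.
LHS = ∫_0^3 u(x) φ'(x) dx = ∫_0^3 (-2*π*x*cos(π*x/3)/3) dx. Term by term:
  ∫_0^3 -2*π*x*cos(π*x/3)/3 dx = 12/π.
So LHS = 12/π.
∫_0^3 v(x) φ(x) dx = ∫_0^3 (-2*sin(π*x/3)) dx. Term by term:
  ∫_0^3 -2*sin(π*x/3) dx = -12/π.
So RHS = -∫_0^3 v(x) φ(x) dx = 12/π.
LHS = RHS, so the identity holds for this test φ.
Moreover u is smooth here and v(x) = u'(x) = -2 pointwise, so the identity holds for every test function. Hence v is the weak derivative of u.


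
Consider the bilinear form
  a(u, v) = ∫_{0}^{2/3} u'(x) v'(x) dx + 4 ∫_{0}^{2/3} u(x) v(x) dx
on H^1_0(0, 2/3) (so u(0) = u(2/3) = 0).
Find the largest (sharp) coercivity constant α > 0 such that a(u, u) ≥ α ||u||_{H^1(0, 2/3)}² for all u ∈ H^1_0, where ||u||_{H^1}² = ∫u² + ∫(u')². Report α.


α = 1

Coercivity of a(·,·) on H^1_0(0, 2/3) means a(u, u) ≥ α ||u||_{H^1}² for every u ∈ H^1_0.
The interval has length L = 2/3, and Poincaré/coercivity depend only on L. Here a(u, u) = ∫(u')² + (4)·∫u².
Here c = 4 ≥ 1, so a(u,u) = ∫(u')² + c∫u² ≥ ∫(u')² + ∫u² = ||u||_{H^1}², i.e. α = 1 works. No larger α is possible: a(u,u) ≥ α||u||_{H^1}² means (1−α)∫(u')² ≥ (α−c)∫u², and for the modes u_n = sin(nπ(x−x₀)/L) (x₀ the left endpoint) one has ∫u_n²/∫(u_n')² = (L/(nπ))² → 0, so a(u_n,u_n)/||u_n||_{H^1}² → 1. Hence the optimal constant is α = 1.
Therefore α = 1.


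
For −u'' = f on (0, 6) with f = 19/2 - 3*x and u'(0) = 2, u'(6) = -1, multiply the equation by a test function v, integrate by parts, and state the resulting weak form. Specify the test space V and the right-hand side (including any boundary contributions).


V = H^1(0, 6) (v unrestricted at boundary; u is determined up to an additive constant); weak form: ∫_0^6 u'v' dx = ∫_0^6 (19/2 - 3*x) v dx − v(6) − 2·v(0) for all v ∈ V.

Multiply both sides by a test function v and integrate from 0 to 6:
  ∫_0^6 −u''(x) v(x) dx = ∫_0^6 f(x) v(x) dx.
Integrate the LHS by parts once:
  ∫_0^6 −u'' v dx = −[u'(x) v(x)]_0^6 + ∫_0^6 u'(x) v'(x) dx.
Thus ∫_0^6 u'(x) v'(x) dx = ∫_0^6 f(x) v(x) dx + [u'(x) v(x)]_0^6.
Choose V so that boundary terms are either known or forced to vanish.
u has inhomogeneous Neumann u'(0) = 2, u'(6) = -1. [u' v]_0^6 = (-1)·v(6) − (2)·v(0) = − v(6) − 2·v(0). Take V = H^1(0, 6); boundary term becomes part of RHS.
Weak formulation: find u (satisfying any essential BC) such that ∫_0^6 u'(x) v'(x) dx = ∫_0^6 f v dx − v(6) − 2·v(0) for all v ∈ V (Neumann data are natural BCs: they enter the RHS as boundary terms).
Substituting f(x) = 19/2 - 3*x, the right-hand side is ∫_0^6 (19/2 - 3*x) v dx − v(6) − 2·v(0).
Compatibility check (pure Neumann): taking v ≡ 1 ∈ V gives 0 = ∫_0^6 f dx + (-1) − (2), i.e. ∫_0^6 f dx must equal u'(0) − u'(6) = 3. Indeed ∫_0^6 (19/2 - 3*x) dx = 3, so the data are compatible. The solution is then unique only up to an additive constant (fix it e.g. by requiring ∫_0^6 u dx = 0).
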